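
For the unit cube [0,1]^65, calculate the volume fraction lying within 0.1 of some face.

The inner cube has side 1-2·0.1 = 0.8 and volume (0.8)^65 ≈ 5.022e-07, so the shell holds 0.9999994978 of the volume.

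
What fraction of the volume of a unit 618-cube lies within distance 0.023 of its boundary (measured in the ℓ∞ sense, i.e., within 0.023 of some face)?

1 - (1 - 2·0.023)^618 = 1 - 0.954^618 ≈ 1 - 2.296e-13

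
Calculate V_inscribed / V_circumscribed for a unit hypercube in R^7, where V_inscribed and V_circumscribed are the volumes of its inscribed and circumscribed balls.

Volume scales as r^n, and r_in/r_out = 1/√7, giving (1/√7)^7 ≈ 0.00110194.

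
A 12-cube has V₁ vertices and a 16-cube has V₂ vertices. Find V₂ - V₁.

V₁ = 2^12 = 4096. V₂ = 2^16 = 65536. V₂ - V₁ = 61440.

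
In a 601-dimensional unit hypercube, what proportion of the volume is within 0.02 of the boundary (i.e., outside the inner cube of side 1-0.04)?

1 - (1 - 2·0.02)^601 = 1 - 0.96^601 ≈ 1 - 2.213e-11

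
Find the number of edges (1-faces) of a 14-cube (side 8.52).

Choose 1 of 14 axes to span the face (C(14,1) = 14 ways), then fix each of the remaining 13 coordinates at one of its two extreme values (2^13 = 8192 ways): 14·8192 = 114688.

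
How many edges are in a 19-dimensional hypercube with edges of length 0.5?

Choose 1 of 19 axes to span the face (C(19,1) = 19 ways), then fix each of the remaining 18 coordinates at one of its two extreme values (2^18 = 262144 ways): 19·262144 = 4980736.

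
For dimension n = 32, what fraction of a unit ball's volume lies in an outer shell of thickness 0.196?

1 - (1-0.196)^32 ≈ 0.999071 ≈ 99.91%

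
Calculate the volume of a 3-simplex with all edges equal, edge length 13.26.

Volume = (√2/12) · 13.26³ = 274.767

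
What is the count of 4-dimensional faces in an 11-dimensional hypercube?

An n-cube has C(n,k)·2^(n-k) k-faces. Here C(11,4)·2^7 = 330·128 = 42240.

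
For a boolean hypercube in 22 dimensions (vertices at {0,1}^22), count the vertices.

An n-cube has 2^n vertices; for n = 22 that is 2^22 = 4194304.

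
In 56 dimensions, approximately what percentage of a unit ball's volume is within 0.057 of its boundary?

1 - (1-0.057)^56 ≈ 0.962619 ≈ 96.26%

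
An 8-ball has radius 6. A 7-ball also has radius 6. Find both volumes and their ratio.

V_8(6) ≈ 6.81708e+06. V_7(6) ≈ 1.32263e+06. Ratio V_8/V_7 ≈ 5.154.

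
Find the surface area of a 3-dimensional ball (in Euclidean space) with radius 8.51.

|∂B_3(8.51)| = 4πr² = 4π·(8.51)² ≈ 910.058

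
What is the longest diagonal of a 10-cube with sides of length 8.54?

||(8.54,8.54,...,8.54)|| = √(10)·8.54 ≈ 27.0059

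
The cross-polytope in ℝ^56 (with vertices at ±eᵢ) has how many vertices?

The vertices are ±e_1, ..., ±e_56, so there are 2·56 = 112.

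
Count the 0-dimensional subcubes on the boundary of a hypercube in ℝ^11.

An n-cube has C(n,k)·2^(n-k) k-faces. Here C(11,0)·2^11 = 1·2048 = 2048.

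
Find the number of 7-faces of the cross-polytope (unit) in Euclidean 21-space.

f_7(21-orthoplex) = 2^8 · (21 choose 8) = 52093440.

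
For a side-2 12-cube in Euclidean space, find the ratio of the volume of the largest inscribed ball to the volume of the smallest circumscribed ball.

Volume scales as r^n, and r_in/r_out = 1/√12, giving (1/√12)^12 ≈ 3.34898e-07.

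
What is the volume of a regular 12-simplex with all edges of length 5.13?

For a regular n-simplex with edge a, V = (a^n / n!)·√((n+1)/2^n). With a=5.13, n=12: V ≈ 0.0390718.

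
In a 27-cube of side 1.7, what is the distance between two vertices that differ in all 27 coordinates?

The space diagonal of an n-cube of side s is s√n. Here 1.7·√27 ≈ 8.83346.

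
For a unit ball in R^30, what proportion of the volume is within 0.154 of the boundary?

V(inner)/V(outer) = ((1-0.154)/1)^30 ≈ 0.006624, so the shell fraction is 0.993376.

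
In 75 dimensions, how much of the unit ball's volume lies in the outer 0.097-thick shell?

V(inner)/V(outer) = ((1-0.097)/1)^75 ≈ 0.0004749, so the shell fraction is 0.999525.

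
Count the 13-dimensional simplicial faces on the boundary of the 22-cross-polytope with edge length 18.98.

f_13(22-orthoplex) = 2^14 · (22 choose 14) = 5239111680.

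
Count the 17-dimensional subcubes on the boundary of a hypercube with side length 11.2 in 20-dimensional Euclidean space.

An n-cube has C(n,k)·2^(n-k) k-faces. Here C(20,17)·2^3 = 1140·8 = 9120.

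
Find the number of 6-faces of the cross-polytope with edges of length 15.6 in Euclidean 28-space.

Each 6-face is the convex hull of 7 vertices, one chosen as ±e_i from each of 7 distinct axes: 2^7·C(28,7) = 151557120.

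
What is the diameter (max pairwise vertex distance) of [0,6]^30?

Diagonal = √30 · 6 ≈ 32.8634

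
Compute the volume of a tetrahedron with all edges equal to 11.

Volume = (√2/12) · 11³ = 156.86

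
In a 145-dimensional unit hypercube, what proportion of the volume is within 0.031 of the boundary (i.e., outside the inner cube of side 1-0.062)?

The inner cube has side 1-2·0.031 = 0.938 and volume (0.938)^145 ≈ 9.32e-05, so the shell holds 0.999907 of the volume.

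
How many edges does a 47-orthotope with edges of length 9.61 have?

An n-cube has n·2^(n-1) edges. With n = 47: 47·70368744177664 = 3307330976350208.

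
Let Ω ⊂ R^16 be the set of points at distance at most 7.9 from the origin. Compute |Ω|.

Volume = π^{16/2}·(7.9)^16/Γ(9) ≈ 5.41641e+13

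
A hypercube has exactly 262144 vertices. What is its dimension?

2^n = 262144 ⇒ n = log_2(262144) = 18.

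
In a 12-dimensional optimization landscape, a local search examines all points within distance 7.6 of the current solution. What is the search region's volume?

The n-ball volume is π^(n/2)·r^n/Γ(n/2+1). With n=12, r=7.6: V ≈ 4.95827e+10.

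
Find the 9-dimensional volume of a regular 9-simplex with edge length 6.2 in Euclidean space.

For a regular n-simplex with edge a, V = (a^n / n!)·√((n+1)/2^n). With a=6.2, n=9: V ≈ 5.21347.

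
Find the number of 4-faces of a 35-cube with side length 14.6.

Choose 4 of 35 axes to span the face (C(35,4) = 52360 ways), then fix each of the remaining 31 coordinates at one of its two extreme values (2^31 = 2147483648 ways): 52360·2147483648 = 112442243809280.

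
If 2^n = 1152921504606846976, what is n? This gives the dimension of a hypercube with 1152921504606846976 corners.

2^n = 1152921504606846976 ⇒ n = log_2(1152921504606846976) = 60.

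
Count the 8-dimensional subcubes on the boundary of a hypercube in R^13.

An n-cube has C(n,k)·2^(n-k) k-faces. Here C(13,8)·2^5 = 1287·32 = 41184.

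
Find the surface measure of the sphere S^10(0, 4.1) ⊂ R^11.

S_11(4.1) = 2·π^(11/2)·(4.1)^10 / Γ(11/2) ≈ 2.78187e+07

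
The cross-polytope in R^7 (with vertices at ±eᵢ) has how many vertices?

The vertices are ±e_1, ..., ±e_7, so there are 2·7 = 14.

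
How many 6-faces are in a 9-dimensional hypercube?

f_6(9-cube) = (9 choose 6) · 2^3 = 672.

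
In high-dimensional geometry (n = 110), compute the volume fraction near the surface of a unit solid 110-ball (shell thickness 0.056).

1 - (1-0.056)^110 ≈ 0.998234 ≈ 99.82%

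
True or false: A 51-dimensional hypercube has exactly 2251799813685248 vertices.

True. The 51-cube has 2^51 = 2251799813685248 vertices.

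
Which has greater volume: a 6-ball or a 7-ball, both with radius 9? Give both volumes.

V_6(9) ≈ 2.74633e+06. V_7(9) ≈ 2.25984e+07. The 7-ball is larger.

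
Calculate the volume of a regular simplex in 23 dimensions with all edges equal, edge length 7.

Volume = 7^23 · √(24/2^23) / 23! ≈ 1.79069e-06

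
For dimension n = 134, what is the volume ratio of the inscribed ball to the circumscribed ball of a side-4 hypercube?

The radii are 4/2 and 4√134/2, so the volume ratio is (1/√134)^134 = 134^{-134/2} ≈ 3.04774e-143.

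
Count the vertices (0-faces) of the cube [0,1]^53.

An n-cube has 2^n vertices; for n = 53 that is 2^53 = 9007199254740992.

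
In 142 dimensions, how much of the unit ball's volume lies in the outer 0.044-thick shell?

Shell fraction = 1 - (1-0.044)^142 ≈ 0.998321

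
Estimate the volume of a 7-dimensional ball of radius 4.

Volume = π^{7/2}·(4)^7/Γ(9/2) = 262144·π^3/105 ≈ 77410.6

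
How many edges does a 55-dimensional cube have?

Number of 1-faces = C(55,1)·2^(55-1) = 55·18014398509481984 = 990791918021509120.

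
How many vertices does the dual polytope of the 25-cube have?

Number of vertices = 2n = 50.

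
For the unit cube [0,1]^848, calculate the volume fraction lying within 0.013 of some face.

Shell fraction = 1 - (1-0.026)^848 ≈ 1 - 1.986e-10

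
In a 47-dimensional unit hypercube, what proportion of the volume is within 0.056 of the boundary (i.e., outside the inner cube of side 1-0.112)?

The inner cube has side 1-2·0.056 = 0.888 and volume (0.888)^47 ≈ 0.003762, so the shell holds 0.996238 of the volume.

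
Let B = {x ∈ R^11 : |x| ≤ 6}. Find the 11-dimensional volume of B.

V = 859963392·π^5/385 ≈ 6.83547e+08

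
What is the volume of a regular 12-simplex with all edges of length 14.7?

Volume = 14.7^12 · √(13/2^12) / 12! ≈ 11974.6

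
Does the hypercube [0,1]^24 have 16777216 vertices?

True. The 24-cube has 2^24 = 16777216 vertices.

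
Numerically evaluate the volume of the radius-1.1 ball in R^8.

Volume = π^{8/2}·(1.1)^8/Γ(5) ≈ 8.70021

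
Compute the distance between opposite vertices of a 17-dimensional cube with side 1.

Diagonal = √17 · 1 ≈ 4.12311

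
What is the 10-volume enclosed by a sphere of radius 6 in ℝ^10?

Volume = π^{10/2}·(6)^10/Γ(6) = 2519424·π^5/5 ≈ 1.54199e+08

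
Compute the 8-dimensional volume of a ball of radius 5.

The n-ball volume is π^(n/2)·r^n/Γ(n/2+1). With n=8, r=5: V = 390625·π^4/24 ≈ 1.58543e+06.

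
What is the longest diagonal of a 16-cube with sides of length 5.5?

Diagonal = √16 · 5.5 = 22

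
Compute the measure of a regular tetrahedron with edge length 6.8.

Volume = (√2/12) · 6.8³ = 37.0562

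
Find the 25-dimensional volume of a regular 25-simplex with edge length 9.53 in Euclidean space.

V = (9.53^25 / 25!) · √((25+1) / 2^25) ≈ 0.000170329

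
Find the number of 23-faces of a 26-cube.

An n-cube has C(n,k)·2^(n-k) k-faces. Here C(26,23)·2^3 = 2600·8 = 20800.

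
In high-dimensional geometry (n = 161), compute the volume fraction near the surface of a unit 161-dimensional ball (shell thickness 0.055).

1 - (1-0.055)^161 ≈ 0.999889 ≈ 99.9889%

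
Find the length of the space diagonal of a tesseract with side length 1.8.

||(1.8,1.8,...,1.8)|| = √(4)·1.8 = 3.6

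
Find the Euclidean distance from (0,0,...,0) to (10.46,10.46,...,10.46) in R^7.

The space diagonal of an n-cube of side s is s√n. Here 10.46·√7 ≈ 27.6746.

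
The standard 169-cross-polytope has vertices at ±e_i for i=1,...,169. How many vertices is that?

The 169-dimensional cross-polytope has 2n = 2·169 = 338 vertices.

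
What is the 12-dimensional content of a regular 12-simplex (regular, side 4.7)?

V = (4.7^12 / 12!) · √((12+1) / 2^12) ≈ 0.0136656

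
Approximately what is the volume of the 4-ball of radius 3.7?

Volume = π^{4/2}·(3.7)^4/Γ(3) ≈ 924.861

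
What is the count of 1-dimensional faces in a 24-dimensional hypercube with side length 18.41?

Number of 1-faces = C(24,1) · 2^(24-1) = 24 · 8388608 = 201326592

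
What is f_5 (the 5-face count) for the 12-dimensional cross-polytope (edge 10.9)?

Number of 5-faces = 2^(5+1) · C(12,5+1) = 64 · 924 = 59136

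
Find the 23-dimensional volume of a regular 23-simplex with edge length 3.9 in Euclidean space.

V_23 = √(24) · 3.9^23 / (23! · 2^(23/2)) ≈ 2.57189e-12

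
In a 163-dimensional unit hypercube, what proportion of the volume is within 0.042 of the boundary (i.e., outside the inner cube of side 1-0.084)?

Shell fraction = 1 - (1-0.084)^163 ≈ 0.9999993849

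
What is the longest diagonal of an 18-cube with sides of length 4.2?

The space diagonal of an n-cube of side s is s√n. Here 4.2·√18 ≈ 17.8191.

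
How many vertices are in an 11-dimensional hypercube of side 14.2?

An n-cube has C(n,k)·2^(n-k) k-faces. Here C(11,0)·2^11 = 1·2048 = 2048.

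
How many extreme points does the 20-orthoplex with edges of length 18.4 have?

An n-cross-polytope has 2n vertices; here n = 20, giving 40.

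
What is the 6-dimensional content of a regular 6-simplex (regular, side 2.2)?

V_6 = √(7) · 2.2^6 / (6! · 2^(6/2)) ≈ 0.052079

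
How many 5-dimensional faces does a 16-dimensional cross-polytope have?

Number of 5-faces = 2^(5+1) · C(16,5+1) = 64 · 8008 = 512512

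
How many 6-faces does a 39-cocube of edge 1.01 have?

f_6(39-orthoplex) = 2^7 · (39 choose 7) = 1968759936.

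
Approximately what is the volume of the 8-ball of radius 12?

V = 17915904·π^4 ≈ 1.74517e+09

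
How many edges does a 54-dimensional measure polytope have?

Each of the 2^54 = 18014398509481984 vertices has degree 54; total edges = 54·2^54/2 = 486388759756013568.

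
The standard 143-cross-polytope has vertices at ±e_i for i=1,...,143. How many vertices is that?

The 143-dimensional cross-polytope has 2n = 2·143 = 286 vertices.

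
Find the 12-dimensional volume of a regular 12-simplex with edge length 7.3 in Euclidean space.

V_12 = √(13) · 7.3^12 / (12! · 2^(12/2)) ≈ 2.69357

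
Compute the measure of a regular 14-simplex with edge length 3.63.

V_14 = √(15) · 3.63^14 / (14! · 2^(14/2)) ≈ 2.39398e-05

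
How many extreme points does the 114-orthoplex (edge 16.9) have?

Number of vertices = 2n = 228.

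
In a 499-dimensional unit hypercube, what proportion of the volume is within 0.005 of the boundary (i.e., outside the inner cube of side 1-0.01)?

1 - (1 - 2·0.005)^499 = 1 - 0.99^499 ≈ 0.993363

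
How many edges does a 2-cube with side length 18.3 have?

The 2-cube has n·2^(n-1) = 2·2^1 = 2·2 = 4 edges.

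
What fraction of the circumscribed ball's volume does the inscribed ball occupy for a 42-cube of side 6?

V_in / V_out = (r_in/r_out)^42 = (1/√42)^42 = 42^(-42/2) ≈ 8.1614e-35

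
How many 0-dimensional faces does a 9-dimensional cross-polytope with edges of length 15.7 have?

An n-cross-polytope has 2^(k+1)·C(n,k+1) k-faces. Here 2^1·C(9,1) = 2·9 = 18.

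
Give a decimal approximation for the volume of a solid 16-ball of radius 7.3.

V_16(7.3) = π^(16/2) · (7.3)^16 / Γ(16/2 + 1) ≈ 1.53054e+13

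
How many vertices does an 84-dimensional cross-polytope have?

An n-cross-polytope has 2n vertices; here n = 84, giving 168.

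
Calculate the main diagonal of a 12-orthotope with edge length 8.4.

||(8.4,8.4,...,8.4)|| = √(12)·8.4 ≈ 29.0985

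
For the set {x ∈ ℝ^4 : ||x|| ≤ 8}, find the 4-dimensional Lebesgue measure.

The n-ball volume is π^(n/2)·r^n/Γ(n/2+1). With n=4, r=8: V = 2048·π^2 ≈ 20212.9.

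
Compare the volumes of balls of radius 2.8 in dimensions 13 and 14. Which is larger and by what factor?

V_13(2.8) ≈ 592101, V_14(2.8) ≈ 1.09102e+06. The 14-ball is larger by a factor of 1.843.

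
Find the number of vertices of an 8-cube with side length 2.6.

The 8-cube has 2^8 = 256 vertices.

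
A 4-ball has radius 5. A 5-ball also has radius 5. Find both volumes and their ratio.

V_4(5) ≈ 3084.25. V_5(5) ≈ 16449.3. Ratio V_4/V_5 ≈ 0.1875.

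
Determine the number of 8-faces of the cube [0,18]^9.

Number of 8-faces = C(9,8) · 2^(9-8) = 9 · 2 = 18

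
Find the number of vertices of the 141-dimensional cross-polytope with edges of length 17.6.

The 141-dimensional cross-polytope has 2n = 2·141 = 282 vertices.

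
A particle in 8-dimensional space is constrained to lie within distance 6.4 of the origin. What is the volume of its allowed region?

Volume = π^{8/2}·(6.4)^8/Γ(5) ≈ 1.14243e+07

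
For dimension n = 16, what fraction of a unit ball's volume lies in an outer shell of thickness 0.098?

1 - (1-0.098)^16 ≈ 0.807999 ≈ 80.80%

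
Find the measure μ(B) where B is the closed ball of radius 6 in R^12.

Volume = π^{12/2}·(6)^12/Γ(7) = 15116544·π^6/5 ≈ 2.90658e+09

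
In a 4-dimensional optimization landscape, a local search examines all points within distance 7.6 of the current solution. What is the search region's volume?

V_4(7.6) = π^(4/2) · (7.6)^4 / Γ(4/2 + 1) ≈ 16463.6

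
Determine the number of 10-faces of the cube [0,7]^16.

Number of 10-faces = C(16,10) · 2^(16-10) = 8008 · 64 = 512512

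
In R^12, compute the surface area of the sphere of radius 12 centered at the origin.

The surface area of an n-ball is 2π^(n/2) r^(n-1) / Γ(n/2). For n=12, r=12: 61917364224·π^6/5 ≈ 1.19053e+13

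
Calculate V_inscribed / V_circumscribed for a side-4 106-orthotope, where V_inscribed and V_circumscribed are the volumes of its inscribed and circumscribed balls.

Volume scales as r^n, and r_in/r_out = 1/√106, giving (1/√106)^106 ≈ 4.55816e-108.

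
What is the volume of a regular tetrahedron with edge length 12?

Volume = (√2/12) · 12³ = 203.647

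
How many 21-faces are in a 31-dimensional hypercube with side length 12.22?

f_21(31-cube) = (31 choose 21) · 2^10 = 45416616960.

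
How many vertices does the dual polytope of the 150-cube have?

Number of vertices = 2n = 300.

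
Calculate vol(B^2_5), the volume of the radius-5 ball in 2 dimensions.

The n-ball volume is π^(n/2)·r^n/Γ(n/2+1). With n=2, r=5: V = 25·π ≈ 78.5398.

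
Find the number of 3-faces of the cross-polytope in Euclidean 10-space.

Each 3-face is the convex hull of 4 vertices, one chosen as ±e_i from each of 4 distinct axes: 2^4·C(10,4) = 3360.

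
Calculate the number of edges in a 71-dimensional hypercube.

Each of the 2^71 = 2361183241434822606848 vertices has degree 71; total edges = 71·2^71/2 = 83822005070936202543104.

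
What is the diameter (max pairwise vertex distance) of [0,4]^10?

The space diagonal of an n-cube of side s is s√n. Here 4·√10 ≈ 12.6491.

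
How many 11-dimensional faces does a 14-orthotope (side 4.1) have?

An n-cube has C(n,k)·2^(n-k) k-faces. Here C(14,11)·2^3 = 364·8 = 2912.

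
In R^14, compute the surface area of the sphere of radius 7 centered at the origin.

The surface area of an n-ball is 2π^(n/2) r^(n-1) / Γ(n/2). For n=14, r=7: 96889010407·π^7/360 ≈ 8.1287e+11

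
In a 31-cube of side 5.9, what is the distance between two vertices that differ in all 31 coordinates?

The space diagonal of an n-cube of side s is s√n. Here 5.9·√31 ≈ 32.8498.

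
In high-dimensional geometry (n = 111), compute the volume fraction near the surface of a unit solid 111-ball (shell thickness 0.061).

1 - (1-0.061)^111 ≈ 0.999076 ≈ 99.91%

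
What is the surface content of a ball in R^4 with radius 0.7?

|∂B_4(0.7)| ≈ 6.77055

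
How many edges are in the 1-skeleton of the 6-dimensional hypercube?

Each of the 2^6 = 64 vertices has degree 6; total edges = 6·2^6/2 = 192.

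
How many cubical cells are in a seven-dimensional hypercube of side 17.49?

An n-cube has C(n,k)·2^(n-k) k-faces. Here C(7,3)·2^4 = 35·16 = 560.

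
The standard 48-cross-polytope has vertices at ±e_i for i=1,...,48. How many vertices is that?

Number of vertices = 2n = 96.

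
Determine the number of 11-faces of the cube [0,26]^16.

An n-cube has C(n,k)·2^(n-k) k-faces. Here C(16,11)·2^5 = 4368·32 = 139776.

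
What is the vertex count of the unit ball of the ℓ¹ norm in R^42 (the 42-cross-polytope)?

The 42-dimensional cross-polytope has 2n = 2·42 = 84 vertices.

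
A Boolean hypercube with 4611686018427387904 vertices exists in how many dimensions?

The n-cube has 2^n vertices, and 4611686018427387904 = 2^62, so n = 62.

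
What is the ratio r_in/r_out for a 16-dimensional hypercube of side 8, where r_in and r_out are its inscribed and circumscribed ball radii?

Ratio = (s/2)/(s√16/2) = 16^(-1/2) ≈ 0.25.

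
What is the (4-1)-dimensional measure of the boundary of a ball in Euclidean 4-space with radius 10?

|∂B_4(10)| = 2000·π^2 ≈ 19739.2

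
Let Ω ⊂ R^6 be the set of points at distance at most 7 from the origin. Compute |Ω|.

V_6(7) = π^(6/2) · (7)^6 / Γ(6/2 + 1) = 117649·π^3/6 ≈ 607976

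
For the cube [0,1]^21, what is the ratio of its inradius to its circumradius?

r_in = 1/2 (half the side); r_out = 1√21/2 (half the diagonal). Ratio = 1/√21 ≈ 0.218218.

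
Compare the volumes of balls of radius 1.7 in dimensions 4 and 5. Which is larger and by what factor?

V_4(1.7) ≈ 41.216, V_5(1.7) ≈ 74.7383. The 5-ball is larger by a factor of 1.813.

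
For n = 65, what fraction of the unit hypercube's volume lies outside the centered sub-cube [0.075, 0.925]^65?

Shell fraction = 1 - (1-0.15)^65 ≈ 0.999974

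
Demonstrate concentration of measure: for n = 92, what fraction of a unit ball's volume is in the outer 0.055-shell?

1 - (1-0.055)^92 ≈ 0.994508 ≈ 99.45%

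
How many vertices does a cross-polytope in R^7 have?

f_0(7-orthoplex) = 2^1 · (7 choose 1) = 14.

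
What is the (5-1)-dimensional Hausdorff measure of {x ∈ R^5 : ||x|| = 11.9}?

|∂B_5(11.9)| ≈ 527784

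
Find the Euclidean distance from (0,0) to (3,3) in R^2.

||(3,3,...,3)|| = √(2)·3 ≈ 4.24264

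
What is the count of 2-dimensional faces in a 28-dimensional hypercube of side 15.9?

Number of 2-faces = C(28,2) · 2^(28-2) = 378 · 67108864 = 25367150592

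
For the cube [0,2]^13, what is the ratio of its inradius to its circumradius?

Ratio = (s/2)/(s√13/2) = 13^(-1/2) ≈ 0.27735.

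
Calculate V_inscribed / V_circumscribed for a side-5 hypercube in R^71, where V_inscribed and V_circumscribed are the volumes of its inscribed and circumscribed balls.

V_in / V_out = (r_in/r_out)^71 = (1/√71)^71 = 71^(-71/2) ≈ 1.9069e-66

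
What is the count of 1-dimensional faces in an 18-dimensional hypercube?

Choose 1 of 18 axes to span the face (C(18,1) = 18 ways), then fix each of the remaining 17 coordinates at one of its two extreme values (2^17 = 131072 ways): 18·131072 = 2359296.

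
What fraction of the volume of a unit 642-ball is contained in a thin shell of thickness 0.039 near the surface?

Shell fraction = 1 - (1-0.039)^642 ≈ 1 - 8.099e-12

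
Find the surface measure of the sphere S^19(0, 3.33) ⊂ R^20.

S_20(3.33) = 2·π^(20/2)·(3.33)^19 / Γ(20/2) ≈ 4.35719e+09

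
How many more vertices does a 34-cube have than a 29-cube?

The 34-cube has 2^34 = 17179869184 vertices. The 29-cube has 2^29 = 536870912 vertices. Difference: 17179869184 - 536870912 = 16642998272.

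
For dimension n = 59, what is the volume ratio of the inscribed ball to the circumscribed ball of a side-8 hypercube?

V_in / V_out = (r_in/r_out)^59 = (1/√59)^59 = 59^(-59/2) ≈ 5.75262e-53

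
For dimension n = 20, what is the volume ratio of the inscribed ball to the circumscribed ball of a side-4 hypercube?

The radii are 4/2 and 4√20/2, so the volume ratio is (1/√20)^20 = 20^{-20/2} ≈ 9.76562e-14.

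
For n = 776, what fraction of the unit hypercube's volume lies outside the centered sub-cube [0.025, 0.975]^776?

The inner cube has side 1-2·0.025 = 0.95 and volume (0.95)^776 ≈ 5.17e-18, so the shell holds 1 - 5.17e-18 of the volume.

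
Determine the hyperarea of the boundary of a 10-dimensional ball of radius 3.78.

The surface area of an n-ball is 2π^(n/2) r^(n-1) / Γ(n/2). For n=10, r=3.78: 4.01786e+06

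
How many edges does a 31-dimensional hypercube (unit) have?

An n-cube has n·2^(n-1) edges. With n = 31: 31·1073741824 = 33285996544.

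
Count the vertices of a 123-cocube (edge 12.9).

The vertices are ±e_1, ..., ±e_123, so there are 2·123 = 246.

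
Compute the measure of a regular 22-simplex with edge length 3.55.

For a regular n-simplex with edge a, V = (a^n / n!)·√((n+1)/2^n). With a=3.55, n=22: V ≈ 2.65333e-12.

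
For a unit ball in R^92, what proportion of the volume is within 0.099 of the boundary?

V(inner)/V(outer) = ((1-0.099)/1)^92 ≈ 6.834e-05, so the shell fraction is 0.999932.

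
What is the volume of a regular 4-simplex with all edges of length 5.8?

V = (5.8^4 / 4!) · √((4+1) / 2^4) ≈ 26.3588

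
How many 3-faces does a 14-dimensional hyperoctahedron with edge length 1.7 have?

Number of 3-faces = 2^(3+1) · C(14,3+1) = 16 · 1001 = 16016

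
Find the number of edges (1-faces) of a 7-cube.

f_1(7-cube) = (7 choose 1) · 2^6 = 448.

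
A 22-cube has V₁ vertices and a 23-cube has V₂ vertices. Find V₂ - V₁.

V₁ = 2^22 = 4194304. V₂ = 2^23 = 8388608. V₂ - V₁ = 4194304.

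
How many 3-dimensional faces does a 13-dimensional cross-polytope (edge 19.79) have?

Each 3-face is the convex hull of 4 vertices, one chosen as ±e_i from each of 4 distinct axes: 2^4·C(13,4) = 11440.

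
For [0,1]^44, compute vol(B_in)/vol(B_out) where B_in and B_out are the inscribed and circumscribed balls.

The radii are 1/2 and 1√44/2, so the volume ratio is (1/√44)^44 = 44^{-44/2} ≈ 6.98299e-37.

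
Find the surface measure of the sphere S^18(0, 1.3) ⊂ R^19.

|∂B_19(1.3)| ≈ 99.6142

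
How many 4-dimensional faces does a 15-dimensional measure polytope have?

Choose 4 of 15 axes to span the face (C(15,4) = 1365 ways), then fix each of the remaining 11 coordinates at one of its two extreme values (2^11 = 2048 ways): 1365·2048 = 2795520.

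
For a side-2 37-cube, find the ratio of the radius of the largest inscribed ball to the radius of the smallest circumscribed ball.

Ratio = (s/2)/(s√37/2) = 37^(-1/2) ≈ 0.164399.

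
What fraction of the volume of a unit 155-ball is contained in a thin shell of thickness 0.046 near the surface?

V(inner)/V(outer) = ((1-0.046)/1)^155 ≈ 0.0006761, so the shell fraction is 0.999324.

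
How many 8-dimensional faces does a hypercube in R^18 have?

Choose 8 of 18 axes to span the face (C(18,8) = 43758 ways), then fix each of the remaining 10 coordinates at one of its two extreme values (2^10 = 1024 ways): 43758·1024 = 44808192.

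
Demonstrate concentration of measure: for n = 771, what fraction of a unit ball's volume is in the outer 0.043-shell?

1 - (1-0.043)^771 ≈ 1 - 1.919e-15 ≈ (100 - 1.89e-13)%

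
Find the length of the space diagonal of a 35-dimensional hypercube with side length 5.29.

d = √(5.29² + 5.29² + ... + 5.29²) [35 terms] = √(35·5.29²) = 5.29√35 ≈ 31.2961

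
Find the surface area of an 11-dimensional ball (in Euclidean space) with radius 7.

S_11(7) = 2·π^(11/2)·(7)^10 / Γ(11/2) = 2582630848·π^5/135 ≈ 5.85434e+09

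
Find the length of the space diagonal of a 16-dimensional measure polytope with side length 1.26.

||(1.26,1.26,...,1.26)|| = √(16)·1.26 = 5.04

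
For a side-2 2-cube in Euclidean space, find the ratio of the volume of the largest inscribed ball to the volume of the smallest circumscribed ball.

V_in/V_out = n^(-n/2) = 2^(-2/2) ≈ 0.5.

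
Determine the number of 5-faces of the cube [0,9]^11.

An n-cube has C(n,k)·2^(n-k) k-faces. Here C(11,5)·2^6 = 462·64 = 29568.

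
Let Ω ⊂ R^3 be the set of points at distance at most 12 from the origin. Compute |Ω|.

V = 2304·π ≈ 7238.23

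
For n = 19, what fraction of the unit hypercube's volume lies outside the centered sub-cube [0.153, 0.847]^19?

Shell fraction = 1 - (1-0.306)^19 ≈ 0.999032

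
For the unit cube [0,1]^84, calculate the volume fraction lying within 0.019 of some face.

The inner cube has side 1-2·0.019 = 0.962 and volume (0.962)^84 ≈ 0.03861, so the shell holds 0.961389 of the volume.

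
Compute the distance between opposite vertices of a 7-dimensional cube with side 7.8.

The space diagonal of an n-cube of side s is s√n. Here 7.8·√7 ≈ 20.6369.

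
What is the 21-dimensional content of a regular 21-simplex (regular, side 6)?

V_21 = √(22) · 6^21 / (21! · 2^(21/2)) ≈ 1.39068e-06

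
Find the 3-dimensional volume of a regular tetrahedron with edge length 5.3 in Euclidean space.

Volume = (√2/12) · 5.3³ = 17.5453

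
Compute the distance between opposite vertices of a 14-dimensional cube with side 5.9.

d = √(5.9² + 5.9² + ... + 5.9²) [14 terms] = √(14·5.9²) = 5.9√14 ≈ 22.0758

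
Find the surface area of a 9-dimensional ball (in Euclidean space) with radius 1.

|∂B_9(1)| = 32·π^4/105 ≈ 29.6866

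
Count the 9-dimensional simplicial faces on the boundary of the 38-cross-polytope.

Number of 9-faces = 2^(9+1) · C(38,9+1) = 1024 · 472733756 = 484079366144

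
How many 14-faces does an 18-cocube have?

Number of 14-faces = 2^(14+1) · C(18,14+1) = 32768 · 816 = 26738688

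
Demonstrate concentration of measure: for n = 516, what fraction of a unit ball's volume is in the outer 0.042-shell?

1 - (1-0.042)^516 ≈ 1 - 2.424e-10 ≈ (100 - 2.42e-08)%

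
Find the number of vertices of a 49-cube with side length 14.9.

Number of vertices = 2^49 = 562949953421312.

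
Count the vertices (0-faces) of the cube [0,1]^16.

Number of vertices = 2^16 = 65536.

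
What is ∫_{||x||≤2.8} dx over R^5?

Volume = π^{5/2}·(2.8)^5/Γ(7/2) ≈ 905.917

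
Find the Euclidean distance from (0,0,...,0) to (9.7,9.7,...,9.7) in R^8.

||(9.7,9.7,...,9.7)|| = √(8)·9.7 ≈ 27.4357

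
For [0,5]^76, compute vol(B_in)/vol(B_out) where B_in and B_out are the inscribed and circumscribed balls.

V_in/V_out = n^(-n/2) = 76^(-76/2) ≈ 3.3813e-72.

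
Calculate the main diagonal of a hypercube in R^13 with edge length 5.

||(5,5,...,5)|| = √(13)·5 ≈ 18.0278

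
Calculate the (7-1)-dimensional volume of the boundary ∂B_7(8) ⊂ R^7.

The surface area of an n-ball is 2π^(n/2) r^(n-1) / Γ(n/2). For n=7, r=8: 4194304·π^3/15 ≈ 8.66998e+06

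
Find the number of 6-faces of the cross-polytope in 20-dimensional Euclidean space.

f_6(20-orthoplex) = 2^7 · (20 choose 7) = 9922560.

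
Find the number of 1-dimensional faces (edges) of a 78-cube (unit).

The 78-cube has n·2^(n-1) = 78·2^77 = 78·151115727451828646838272 = 11787026741242634453385216 edges.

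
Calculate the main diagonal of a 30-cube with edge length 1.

Diagonal = √30 · 1 ≈ 5.47723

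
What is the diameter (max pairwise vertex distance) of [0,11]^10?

d = √(11² + 11² + ... + 11²) [10 terms] = √(10·11²) = 11√10 ≈ 34.7851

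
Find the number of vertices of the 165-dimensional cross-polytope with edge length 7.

Number of vertices = 2n = 330.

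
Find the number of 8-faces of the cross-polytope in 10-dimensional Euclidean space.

f_8(10-orthoplex) = 2^9 · (10 choose 9) = 5120.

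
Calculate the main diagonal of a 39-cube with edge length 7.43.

The space diagonal of an n-cube of side s is s√n. Here 7.43·√39 ≈ 46.4003.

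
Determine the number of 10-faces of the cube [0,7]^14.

An n-cube has C(n,k)·2^(n-k) k-faces. Here C(14,10)·2^4 = 1001·16 = 16016.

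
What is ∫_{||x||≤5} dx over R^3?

Volume = π^{3/2}·(5)^3/Γ(5/2) = 500·π/3 ≈ 523.599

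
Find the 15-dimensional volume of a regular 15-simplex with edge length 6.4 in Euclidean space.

V_15 = √(16) · 6.4^15 / (15! · 2^(15/2)) ≈ 0.0209187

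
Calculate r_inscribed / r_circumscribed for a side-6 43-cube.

Ratio = (s/2)/(s√43/2) = 43^(-1/2) ≈ 0.152499.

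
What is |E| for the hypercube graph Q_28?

The 28-cube has n·2^(n-1) = 28·2^27 = 28·134217728 = 3758096384 edges.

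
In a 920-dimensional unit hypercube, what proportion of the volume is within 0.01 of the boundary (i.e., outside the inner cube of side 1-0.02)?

Shell fraction = 1 - (1-0.02)^920 ≈ 0.9999999915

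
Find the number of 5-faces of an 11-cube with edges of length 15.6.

f_5(11-cube) = (11 choose 5) · 2^6 = 29568.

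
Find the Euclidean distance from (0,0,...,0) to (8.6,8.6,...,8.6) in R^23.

||(8.6,8.6,...,8.6)|| = √(23)·8.6 ≈ 41.2442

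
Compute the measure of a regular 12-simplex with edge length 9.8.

Volume = 9.8^12 · √(13/2^12) / 12! ≈ 92.2928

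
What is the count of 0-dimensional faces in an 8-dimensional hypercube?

f_0(8-cube) = (8 choose 0) · 2^8 = 256.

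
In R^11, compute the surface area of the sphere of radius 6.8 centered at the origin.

S_11(6.8) = 2·π^(11/2)·(6.8)^10 / Γ(11/2) ≈ 4.38114e+09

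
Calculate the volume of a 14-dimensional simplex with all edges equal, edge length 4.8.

V = (4.8^14 / 14!) · √((14+1) / 2^14) ≈ 0.0011962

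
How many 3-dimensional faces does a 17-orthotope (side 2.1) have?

f_3(17-cube) = (17 choose 3) · 2^14 = 11141120.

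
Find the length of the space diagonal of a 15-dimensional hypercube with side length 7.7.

The space diagonal of an n-cube of side s is s√n. Here 7.7·√15 ≈ 29.822.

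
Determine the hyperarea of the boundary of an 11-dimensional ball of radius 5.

The surface area of an n-ball is 2π^(n/2) r^(n-1) / Γ(n/2). For n=11, r=5: 125000000·π^5/189 ≈ 2.02394e+08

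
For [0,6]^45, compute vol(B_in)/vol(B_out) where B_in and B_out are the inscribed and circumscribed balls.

V_in/V_out = n^(-n/2) = 45^(-45/2) ≈ 6.34919e-38.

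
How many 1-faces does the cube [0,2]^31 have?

An n-cube has n·2^(n-1) edges. With n = 31: 31·1073741824 = 33285996544.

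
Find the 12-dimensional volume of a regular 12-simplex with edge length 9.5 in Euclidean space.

V_12 = √(13) · 9.5^12 / (12! · 2^(12/2)) ≈ 63.5533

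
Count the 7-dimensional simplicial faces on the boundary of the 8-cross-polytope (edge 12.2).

An n-cross-polytope has 2^(k+1)·C(n,k+1) k-faces. Here 2^8·C(8,8) = 256·1 = 256.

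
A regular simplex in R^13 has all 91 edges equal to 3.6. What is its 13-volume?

For a regular n-simplex with edge a, V = (a^n / n!)·√((n+1)/2^n). With a=3.6, n=13: V ≈ 0.000113246.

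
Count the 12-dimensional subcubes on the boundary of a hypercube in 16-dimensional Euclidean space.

Number of 12-faces = C(16,12) · 2^(16-12) = 1820 · 16 = 29120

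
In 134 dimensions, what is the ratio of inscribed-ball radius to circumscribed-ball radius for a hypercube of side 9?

Ratio = (s/2)/(s√134/2) = 134^(-1/2) ≈ 0.0863868.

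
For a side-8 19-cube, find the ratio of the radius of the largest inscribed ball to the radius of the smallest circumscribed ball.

r_in = 8/2 (half the side); r_out = 8√19/2 (half the diagonal). Ratio = 1/√19 ≈ 0.229416.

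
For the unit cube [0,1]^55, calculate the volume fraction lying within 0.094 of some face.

Shell fraction = 1 - (1-0.188)^55 ≈ 0.999989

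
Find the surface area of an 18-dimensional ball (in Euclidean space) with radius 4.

The surface area of an n-ball is 2π^(n/2) r^(n-1) / Γ(n/2). For n=18, r=4: 268435456·π^9/315 ≈ 2.54026e+10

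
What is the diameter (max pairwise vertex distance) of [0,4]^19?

d = √(4² + 4² + ... + 4²) [19 terms] = √(19·4²) = 4√19 ≈ 17.4356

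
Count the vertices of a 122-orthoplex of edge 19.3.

Number of vertices = 2n = 244.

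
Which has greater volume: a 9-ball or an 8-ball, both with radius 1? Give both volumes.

V_9(1.0) ≈ 3.29851. V_8(1.0) ≈ 4.05871. The 8-ball is larger.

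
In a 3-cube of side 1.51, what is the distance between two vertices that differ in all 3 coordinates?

||(1.51,1.51,...,1.51)|| = √(3)·1.51 ≈ 2.6154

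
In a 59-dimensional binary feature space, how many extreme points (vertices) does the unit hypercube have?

Number of vertices = 2^59 = 576460752303423488.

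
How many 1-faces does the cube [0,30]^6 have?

Each of the 2^6 = 64 vertices has degree 6; total edges = 6·2^6/2 = 192.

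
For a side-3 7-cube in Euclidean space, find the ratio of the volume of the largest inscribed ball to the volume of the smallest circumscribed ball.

The radii are 3/2 and 3√7/2, so the volume ratio is (1/√7)^7 = 7^{-7/2} ≈ 0.00110194.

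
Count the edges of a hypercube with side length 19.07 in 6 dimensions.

Number of 1-faces = C(6,1)·2^(6-1) = 6·32 = 192.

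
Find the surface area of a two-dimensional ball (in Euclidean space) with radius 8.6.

S_2(8.6) = 2·π^(2/2)·(8.6)^1 / Γ(2/2) = 2πr = 2π·8.6 ≈ 54.0354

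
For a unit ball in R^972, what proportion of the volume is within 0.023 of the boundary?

V(inner)/V(outer) = ((1-0.023)/1)^972 ≈ 1.505e-10, so the shell fraction is 1 - 1.505e-10.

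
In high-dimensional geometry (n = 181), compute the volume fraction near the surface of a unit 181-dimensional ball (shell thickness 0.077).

1 - (1-0.077)^181 ≈ 0.9999994971 ≈ 99.999950%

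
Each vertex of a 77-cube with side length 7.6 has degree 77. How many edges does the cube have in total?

Each of the 2^77 = 151115727451828646838272 vertices has degree 77; total edges = 77·2^77/2 = 5817955506895402903273472.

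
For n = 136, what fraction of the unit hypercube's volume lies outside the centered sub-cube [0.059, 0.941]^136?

Shell fraction = 1 - (1-0.118)^136 ≈ 0.9999999617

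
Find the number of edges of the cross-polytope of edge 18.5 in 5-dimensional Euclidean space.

Number of 1-faces = 2^(1+1) · C(5,1+1) = 4 · 10 = 40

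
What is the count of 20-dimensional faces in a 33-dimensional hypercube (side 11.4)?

Number of 20-faces = C(33,20) · 2^(33-20) = 573166440 · 8192 = 4695379476480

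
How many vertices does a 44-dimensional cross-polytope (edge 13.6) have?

The vertices are ±e_1, ..., ±e_44, so there are 2·44 = 88.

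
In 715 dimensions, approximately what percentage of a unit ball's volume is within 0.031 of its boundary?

1 - (1-0.031)^715 ≈ 1 - 1.665e-10 ≈ (100 - 1.67e-08)%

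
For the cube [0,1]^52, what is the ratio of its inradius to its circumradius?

r_in = 1/2 (half the side); r_out = 1√52/2 (half the diagonal). Ratio = 1/√52 ≈ 0.138675.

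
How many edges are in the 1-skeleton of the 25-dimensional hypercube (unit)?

Each of the 2^25 = 33554432 vertices has degree 25; total edges = 25·2^25/2 = 419430400.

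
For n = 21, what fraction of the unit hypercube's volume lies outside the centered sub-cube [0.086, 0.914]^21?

1 - (1 - 2·0.086)^21 = 1 - 0.828^21 ≈ 0.981005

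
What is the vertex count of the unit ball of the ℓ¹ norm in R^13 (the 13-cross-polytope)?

An n-cross-polytope has 2n vertices; here n = 13, giving 26.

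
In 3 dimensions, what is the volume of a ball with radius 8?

The n-ball volume is π^(n/2)·r^n/Γ(n/2+1). With n=3, r=8: V = 2048·π/3 ≈ 2144.66.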